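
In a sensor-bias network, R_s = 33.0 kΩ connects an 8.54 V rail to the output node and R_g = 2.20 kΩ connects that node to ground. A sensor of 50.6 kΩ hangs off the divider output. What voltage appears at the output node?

V_out ≈ 0.513 V

The load sits in parallel with R_g: R_g‖R_L = (2.20 × 50.6) / (2.20 + 50.6) = 2.108 kΩ.
V_out = 8.54 × 2.108 / (33.0 + 2.108) = 8.54 × 2.108/35.11 = 0.513 V.
(Unloaded it would have been 0.534 V.)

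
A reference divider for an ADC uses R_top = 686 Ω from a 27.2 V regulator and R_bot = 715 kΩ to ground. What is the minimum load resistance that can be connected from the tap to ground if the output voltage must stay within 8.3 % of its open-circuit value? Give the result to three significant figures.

R_L(min) ≈ 7.57 kΩ

Output resistance R_th = R_top‖R_bot = (686 × 715000)/715700 = 685.3 Ω.
The fractional drop is R_th/(R_th + R_L); requiring this ≤ 0.0830 gives R_L ≥ R_th(1/0.0830 − 1) = 685.3 × 11.05 = 7.57 kΩ.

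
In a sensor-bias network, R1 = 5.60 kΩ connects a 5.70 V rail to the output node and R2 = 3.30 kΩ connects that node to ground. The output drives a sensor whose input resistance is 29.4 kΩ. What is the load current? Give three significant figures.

R2‖R_L = 2.967 kΩ; V_out = 5.70 × 2.967/8.567 = 1.974 V.
I_L = V_out / R_L = 1.974 / 29.4 kΩ = 0.0671 mA.

I_L ≈ 0.0671 mA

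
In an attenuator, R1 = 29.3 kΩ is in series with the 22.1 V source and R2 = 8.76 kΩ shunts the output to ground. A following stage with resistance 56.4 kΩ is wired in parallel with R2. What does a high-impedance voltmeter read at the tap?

V_out ≈ 4.54 V

The load sits in parallel with R2: R2‖R_L = (8.76 × 56.4) / (8.76 + 56.4) = 7.582 kΩ.
V_out = 22.1 × 7.582 / (29.3 + 7.582) = 22.1 × 7.582/36.88 = 4.54 V.
(Unloaded it would have been 5.09 V.)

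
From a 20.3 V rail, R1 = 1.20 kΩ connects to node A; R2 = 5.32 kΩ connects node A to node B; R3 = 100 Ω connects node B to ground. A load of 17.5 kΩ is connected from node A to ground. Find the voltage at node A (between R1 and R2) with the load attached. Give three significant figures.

Below node A the series string R2+R3 = 5420 Ω sits in parallel with the 17500 Ω load: 4138 Ω.
V_A = 20.3 × 4138/(1200 + 4138) = 15.7 V.

V ≈ 15.7 V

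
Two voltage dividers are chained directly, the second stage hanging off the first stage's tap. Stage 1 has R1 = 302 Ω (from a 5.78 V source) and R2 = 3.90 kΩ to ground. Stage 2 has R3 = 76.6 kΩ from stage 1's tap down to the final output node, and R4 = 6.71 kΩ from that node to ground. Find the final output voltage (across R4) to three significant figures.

V_out ≈ 0.431 V

Stage 2 presents R3+R4 = 83310 Ω as a load on stage 1's tap.
Stage 1's lower leg becomes R2‖(R3+R4) = 3726 Ω, so V_mid = 5.78 × 3726/4028 = 5.347 V.
Stage 2 is itself unloaded: V_out = V_mid × R4/(R3+R4) = 5.347 × 6710/83310 = 0.431 V.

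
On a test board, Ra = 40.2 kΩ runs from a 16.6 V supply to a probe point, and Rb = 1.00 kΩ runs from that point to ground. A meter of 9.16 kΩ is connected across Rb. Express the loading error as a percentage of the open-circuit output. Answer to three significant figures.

Unloaded V = 16.6 × 1.00/41.20 = 0.40291 V.
Loaded: Rb‖R_L = 0.9016 kΩ, giving V = 16.6 × 0.9016/41.10 = 0.36413 V.
Drop = (0.40291 − 0.36413) / 0.40291 = 9.63 %.

9.63 %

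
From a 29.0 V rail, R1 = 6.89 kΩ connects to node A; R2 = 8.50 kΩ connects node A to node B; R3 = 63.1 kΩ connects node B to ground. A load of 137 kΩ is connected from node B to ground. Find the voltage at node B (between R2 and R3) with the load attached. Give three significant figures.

V ≈ 21.4 V

At node B, R3 is in parallel with the load: R3‖R_L = 43.20 kΩ.
Below node A the resistance is R2 + (R3‖R_L) = 51.70 kΩ, so V_A = 29.0 × 51.70/58.59 = 25.59 V.
Then V_B = V_A × (R3‖R_L)/(R2 + R3‖R_L) = 25.59 × 43.20/51.70 = 21.4 V.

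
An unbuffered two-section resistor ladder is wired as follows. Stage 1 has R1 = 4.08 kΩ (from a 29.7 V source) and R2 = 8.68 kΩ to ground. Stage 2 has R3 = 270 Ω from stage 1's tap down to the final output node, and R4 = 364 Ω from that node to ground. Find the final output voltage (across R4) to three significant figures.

V_out ≈ 2.16 V

Stage 2 presents R3+R4 = 634.0 Ω as a load on stage 1's tap.
Stage 1's lower leg becomes R2‖(R3+R4) = 590.8 Ω, so V_mid = 29.7 × 590.8/4671 = 3.757 V.
Stage 2 is itself unloaded: V_out = V_mid × R4/(R3+R4) = 3.757 × 364/634.0 = 2.16 V.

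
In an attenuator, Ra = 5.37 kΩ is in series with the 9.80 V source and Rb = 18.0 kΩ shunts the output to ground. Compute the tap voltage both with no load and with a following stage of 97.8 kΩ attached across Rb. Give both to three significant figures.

Unloaded: 7.55 V; loaded: 7.24 V

Open-circuit: V = 9.80 × 18.0/(5.37 + 18.0) = 7.55 V.
With the load, Rb becomes Rb‖R_L = 15.20 kΩ, so V = 9.80 × 15.20/20.57 = 7.24 V.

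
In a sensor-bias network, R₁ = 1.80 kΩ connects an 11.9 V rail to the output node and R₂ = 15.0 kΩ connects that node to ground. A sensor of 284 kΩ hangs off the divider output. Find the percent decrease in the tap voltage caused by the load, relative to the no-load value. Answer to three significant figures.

The divider's output (Thévenin) resistance is R₁‖R₂ = 1.607 kΩ.
Fractional drop under load = R_th/(R_th + R_L) = 1.607 / (1.607 + 284) = 0.005627.
So the output falls by 0.563 %.

0.563 %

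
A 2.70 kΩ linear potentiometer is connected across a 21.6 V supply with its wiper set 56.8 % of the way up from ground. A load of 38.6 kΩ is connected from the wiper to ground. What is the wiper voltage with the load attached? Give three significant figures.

The wiper splits the pot into (1−α)R = 1.166 kΩ above and αR = 1.534 kΩ below.
Lower section ‖ load = 1.475 kΩ.
V_wiper = 21.6 × 1.475/(1.166 + 1.475) = 12.1 V.

V ≈ 12.1 V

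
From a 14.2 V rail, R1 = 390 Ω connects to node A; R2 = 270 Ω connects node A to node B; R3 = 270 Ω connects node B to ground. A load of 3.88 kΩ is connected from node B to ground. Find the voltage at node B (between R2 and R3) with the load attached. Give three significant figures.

V ≈ 3.93 V

At node B, R3 is in parallel with the load: R3‖R_L = 252.4 Ω.
Below node A the resistance is R2 + (R3‖R_L) = 522.4 Ω, so V_A = 14.2 × 522.4/912.4 = 8.131 V.
Then V_B = V_A × (R3‖R_L)/(R2 + R3‖R_L) = 8.131 × 252.4/522.4 = 3.93 V.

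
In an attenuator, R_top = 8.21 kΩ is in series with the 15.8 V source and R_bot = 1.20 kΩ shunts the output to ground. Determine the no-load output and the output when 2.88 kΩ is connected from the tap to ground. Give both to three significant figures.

Open-circuit: V = 15.8 × 1.20/(8.21 + 1.20) = 2.01 V.
With the load, R_bot becomes R_bot‖R_L = 0.8471 kΩ, so V = 15.8 × 0.8471/9.057 = 1.48 V.

Unloaded: 2.01 V; loaded: 1.48 V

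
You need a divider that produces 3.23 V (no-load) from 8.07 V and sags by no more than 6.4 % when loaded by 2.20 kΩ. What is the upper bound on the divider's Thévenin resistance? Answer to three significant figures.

Loading drop = R_th/(R_th + R_L) ≤ 0.0640, so R_th ≤ R_L · ε/(1−ε) = 2.20 kΩ × 0.0640/0.9360 = 150 Ω.

R_th ≤ 150 Ω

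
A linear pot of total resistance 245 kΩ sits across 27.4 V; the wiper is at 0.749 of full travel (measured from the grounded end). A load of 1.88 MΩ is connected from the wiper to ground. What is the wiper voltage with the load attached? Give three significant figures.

V ≈ 20.0 V

The wiper splits the pot into (1−α)R = 61.49 kΩ above and αR = 183.5 kΩ below.
Lower section ‖ load = 167.2 kΩ.
V_wiper = 27.4 × 167.2/(61.49 + 167.2) = 20.0 V.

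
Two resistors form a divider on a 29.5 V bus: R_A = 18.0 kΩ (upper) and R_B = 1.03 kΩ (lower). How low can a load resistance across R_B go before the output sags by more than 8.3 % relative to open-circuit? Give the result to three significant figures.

R_L(min) ≈ 10.8 kΩ

Output resistance R_th = R_A‖R_B = (18000 × 1030)/19030 = 974.3 Ω.
The fractional drop is R_th/(R_th + R_L); requiring this ≤ 0.0830 gives R_L ≥ R_th(1/0.0830 − 1) = 974.3 × 11.05 = 10.8 kΩ.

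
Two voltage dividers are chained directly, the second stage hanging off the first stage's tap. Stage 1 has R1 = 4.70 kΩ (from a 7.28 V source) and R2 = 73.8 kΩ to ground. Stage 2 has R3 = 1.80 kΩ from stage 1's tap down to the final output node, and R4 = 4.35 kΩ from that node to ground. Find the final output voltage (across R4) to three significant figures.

V_out ≈ 2.82 V

Stage 2 presents R3+R4 = 6.150 kΩ as a load on stage 1's tap.
Stage 1's lower leg becomes R2‖(R3+R4) = 5.677 kΩ, so V_mid = 7.28 × 5.677/10.38 = 3.983 V.
Stage 2 is itself unloaded: V_out = V_mid × R4/(R3+R4) = 3.983 × 4.35/6.150 = 2.82 V.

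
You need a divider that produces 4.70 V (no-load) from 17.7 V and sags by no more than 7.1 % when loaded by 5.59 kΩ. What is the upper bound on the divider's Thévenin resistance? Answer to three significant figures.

R_th ≤ 427 Ω

Loading drop = R_th/(R_th + R_L) ≤ 0.0710, so R_th ≤ R_L · ε/(1−ε) = 5.59 kΩ × 0.0710/0.9290 = 427 Ω.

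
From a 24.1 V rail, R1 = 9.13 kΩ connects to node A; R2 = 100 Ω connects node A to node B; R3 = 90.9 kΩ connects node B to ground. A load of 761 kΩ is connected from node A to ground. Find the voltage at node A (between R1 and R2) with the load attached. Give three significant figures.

Below node A the series string R2+R3 = 91000 Ω sits in parallel with the 761000 Ω load: 81280 Ω.
V_A = 24.1 × 81280/(9130 + 81280) = 21.7 V.

V ≈ 21.7 V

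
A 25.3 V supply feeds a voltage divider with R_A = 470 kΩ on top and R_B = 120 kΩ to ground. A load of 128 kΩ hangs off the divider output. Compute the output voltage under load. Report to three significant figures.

V_out ≈ 2.95 V

The load sits in parallel with R_B: R_B‖R_L = (120 × 128) / (120 + 128) = 61.94 kΩ.
V_out = 25.3 × 61.94 / (470 + 61.94) = 25.3 × 61.94/531.9 = 2.95 V.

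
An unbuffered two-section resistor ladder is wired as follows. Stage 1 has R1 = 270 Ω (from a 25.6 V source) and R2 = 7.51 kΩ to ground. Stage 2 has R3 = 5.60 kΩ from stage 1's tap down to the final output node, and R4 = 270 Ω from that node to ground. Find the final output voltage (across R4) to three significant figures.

V_out ≈ 1.09 V

Stage 2 presents R3+R4 = 5870 Ω as a load on stage 1's tap.
Stage 1's lower leg becomes R2‖(R3+R4) = 3295 Ω, so V_mid = 25.6 × 3295/3565 = 23.66 V.
Stage 2 is itself unloaded: V_out = V_mid × R4/(R3+R4) = 23.66 × 270/5870 = 1.09 V.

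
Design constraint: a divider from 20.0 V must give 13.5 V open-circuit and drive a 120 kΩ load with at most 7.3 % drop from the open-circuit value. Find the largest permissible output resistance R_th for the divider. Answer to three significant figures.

Loading drop = R_th/(R_th + R_L) ≤ 0.0730, so R_th ≤ R_L · ε/(1−ε) = 120 kΩ × 0.0730/0.9270 = 9.45 kΩ.
(Any R1, R2 with R2/(R1+R2) = 0.675 and R1‖R2 ≤ 9.45 kΩ will meet the spec.)

R_th ≤ 9.45 kΩ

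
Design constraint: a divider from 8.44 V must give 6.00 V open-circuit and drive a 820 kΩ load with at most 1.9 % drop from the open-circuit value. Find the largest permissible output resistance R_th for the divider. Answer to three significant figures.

R_th ≤ 15.9 kΩ

Loading drop = R_th/(R_th + R_L) ≤ 0.0190, so R_th ≤ R_L · ε/(1−ε) = 820 kΩ × 0.0190/0.9810 = 15.9 kΩ.
(Any R1, R2 with R2/(R1+R2) = 0.711 and R1‖R2 ≤ 15.9 kΩ will meet the spec.)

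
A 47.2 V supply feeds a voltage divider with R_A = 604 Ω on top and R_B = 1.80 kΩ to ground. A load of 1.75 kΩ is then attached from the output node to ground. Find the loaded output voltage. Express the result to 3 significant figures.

V_out ≈ 28.1 V

The load sits in parallel with R_B: R_B‖R_L = (1800 × 1750) / (1800 + 1750) = 887.3 Ω.
V_out = 47.2 × 887.3 / (604 + 887.3) = 47.2 × 887.3/1491 = 28.1 V.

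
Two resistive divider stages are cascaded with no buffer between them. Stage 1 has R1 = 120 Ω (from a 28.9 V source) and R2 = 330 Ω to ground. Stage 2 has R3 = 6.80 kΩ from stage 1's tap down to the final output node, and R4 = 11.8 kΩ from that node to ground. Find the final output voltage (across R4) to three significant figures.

V_out ≈ 13.4 V

Stage 2 presents R3+R4 = 18600 Ω as a load on stage 1's tap.
Stage 1's lower leg becomes R2‖(R3+R4) = 324.2 Ω, so V_mid = 28.9 × 324.2/444.2 = 21.09 V.
Stage 2 is itself unloaded: V_out = V_mid × R4/(R3+R4) = 21.09 × 11800/18600 = 13.4 V.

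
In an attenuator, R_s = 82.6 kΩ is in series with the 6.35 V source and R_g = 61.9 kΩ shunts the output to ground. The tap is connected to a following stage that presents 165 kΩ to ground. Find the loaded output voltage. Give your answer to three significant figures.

The load sits in parallel with R_g: R_g‖R_L = (61.9 × 165) / (61.9 + 165) = 45.01 kΩ.
V_out = 6.35 × 45.01 / (82.6 + 45.01) = 6.35 × 45.01/127.6 = 2.24 V.
(Unloaded it would have been 2.72 V.)

V_out ≈ 2.24 V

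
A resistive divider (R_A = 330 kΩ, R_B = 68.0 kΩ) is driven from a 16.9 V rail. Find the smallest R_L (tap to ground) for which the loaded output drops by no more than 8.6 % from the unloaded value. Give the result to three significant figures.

Output resistance R_th = R_A‖R_B = (330 × 68.0)/398.0 = 56.38 kΩ.
The fractional drop is R_th/(R_th + R_L); requiring this ≤ 0.0860 gives R_L ≥ R_th(1/0.0860 − 1) = 56.38 × 10.63 = 599 kΩ.

R_L(min) ≈ 599 kΩ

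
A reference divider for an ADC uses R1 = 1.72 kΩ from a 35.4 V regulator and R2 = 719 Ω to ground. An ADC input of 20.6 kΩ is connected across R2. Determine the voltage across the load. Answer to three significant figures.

V_out ≈ 10.2 V

The load sits in parallel with R2: R2‖R_L = (719 × 20600) / (719 + 20600) = 694.8 Ω.
V_out = 35.4 × 694.8 / (1720 + 694.8) = 35.4 × 694.8/2415 = 10.2 V.
(Unloaded it would have been 10.4 V.)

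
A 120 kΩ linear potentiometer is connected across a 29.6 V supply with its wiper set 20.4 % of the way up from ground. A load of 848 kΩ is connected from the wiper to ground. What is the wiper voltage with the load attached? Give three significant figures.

V ≈ 5.90 V

The wiper splits the pot into (1−α)R = 95.52 kΩ above and αR = 24.48 kΩ below.
Lower section ‖ load = 23.79 kΩ.
V_wiper = 29.6 × 23.79/(95.52 + 23.79) = 5.90 V.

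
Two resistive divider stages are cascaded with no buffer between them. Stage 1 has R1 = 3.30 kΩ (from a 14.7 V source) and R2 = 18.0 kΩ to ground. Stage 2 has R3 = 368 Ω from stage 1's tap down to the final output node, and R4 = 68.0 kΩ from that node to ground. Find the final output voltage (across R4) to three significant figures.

Stage 2 presents R3+R4 = 68370 Ω as a load on stage 1's tap.
Stage 1's lower leg becomes R2‖(R3+R4) = 14250 Ω, so V_mid = 14.7 × 14250/17550 = 11.94 V.
Stage 2 is itself unloaded: V_out = V_mid × R4/(R3+R4) = 11.94 × 68000/68370 = 11.9 V.

V_out ≈ 11.9 V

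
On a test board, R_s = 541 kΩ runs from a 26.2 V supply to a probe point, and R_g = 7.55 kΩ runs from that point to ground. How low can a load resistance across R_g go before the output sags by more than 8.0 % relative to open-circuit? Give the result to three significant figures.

Output resistance R_th = R_s‖R_g = (541 × 7.55)/548.5 = 7.446 kΩ.
The fractional drop is R_th/(R_th + R_L); requiring this ≤ 0.0800 gives R_L ≥ R_th(1/0.0800 − 1) = 7.446 × 11.50 = 85.6 kΩ.

R_L(min) ≈ 85.6 kΩ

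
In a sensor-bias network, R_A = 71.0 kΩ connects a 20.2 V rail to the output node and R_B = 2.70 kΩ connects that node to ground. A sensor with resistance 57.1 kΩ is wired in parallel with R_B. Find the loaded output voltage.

V_out ≈ 0.708 V

The load sits in parallel with R_B: R_B‖R_L = (2.70 × 57.1) / (2.70 + 57.1) = 2.578 kΩ.
V_out = 20.2 × 2.578 / (71.0 + 2.578) = 20.2 × 2.578/73.58 = 0.708 V.
(Unloaded it would have been 0.740 V.)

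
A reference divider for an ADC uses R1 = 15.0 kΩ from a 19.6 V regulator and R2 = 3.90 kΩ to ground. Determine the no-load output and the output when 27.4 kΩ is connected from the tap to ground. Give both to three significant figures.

Unloaded: 4.04 V; loaded: 3.63 V

Open-circuit: V = 19.6 × 3.90/(15.0 + 3.90) = 4.04 V.
With the load, R2 becomes R2‖R_L = 3.414 kΩ, so V = 19.6 × 3.414/18.41 = 3.63 V.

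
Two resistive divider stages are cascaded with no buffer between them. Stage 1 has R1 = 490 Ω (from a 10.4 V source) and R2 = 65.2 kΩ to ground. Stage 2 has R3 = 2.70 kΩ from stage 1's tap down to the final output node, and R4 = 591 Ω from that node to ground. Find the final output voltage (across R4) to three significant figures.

Stage 2 presents R3+R4 = 3291 Ω as a load on stage 1's tap.
Stage 1's lower leg becomes R2‖(R3+R4) = 3133 Ω, so V_mid = 10.4 × 3133/3623 = 8.993 V.
Stage 2 is itself unloaded: V_out = V_mid × R4/(R3+R4) = 8.993 × 591/3291 = 1.62 V.

V_out ≈ 1.62 V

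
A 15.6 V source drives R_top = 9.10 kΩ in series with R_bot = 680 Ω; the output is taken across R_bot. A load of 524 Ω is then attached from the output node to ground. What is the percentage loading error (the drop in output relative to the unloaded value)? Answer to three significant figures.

54.7 %

Unloaded V = 15.6 × 680/9780 = 1.085 V.
Loaded: R_bot‖R_L = 295.9 Ω, giving V = 15.6 × 295.9/9396 = 0.4914 V.
Drop = (1.085 − 0.4914) / 1.085 = 54.7 %.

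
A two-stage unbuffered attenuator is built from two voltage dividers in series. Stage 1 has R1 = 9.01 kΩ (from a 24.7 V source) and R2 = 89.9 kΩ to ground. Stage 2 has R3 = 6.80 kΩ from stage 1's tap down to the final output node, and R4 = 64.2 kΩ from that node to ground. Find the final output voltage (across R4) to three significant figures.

Stage 2 presents R3+R4 = 71.00 kΩ as a load on stage 1's tap.
Stage 1's lower leg becomes R2‖(R3+R4) = 39.67 kΩ, so V_mid = 24.7 × 39.67/48.68 = 20.13 V.
Stage 2 is itself unloaded: V_out = V_mid × R4/(R3+R4) = 20.13 × 64.2/71.00 = 18.2 V.

V_out ≈ 18.2 V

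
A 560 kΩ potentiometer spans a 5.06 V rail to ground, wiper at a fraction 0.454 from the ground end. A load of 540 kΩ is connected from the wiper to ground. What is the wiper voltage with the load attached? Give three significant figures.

V ≈ 1.83 V

The wiper splits the pot into (1−α)R = 305.8 kΩ above and αR = 254.2 kΩ below.
Lower section ‖ load = 172.9 kΩ.
V_wiper = 5.06 × 172.9/(305.8 + 172.9) = 1.83 V.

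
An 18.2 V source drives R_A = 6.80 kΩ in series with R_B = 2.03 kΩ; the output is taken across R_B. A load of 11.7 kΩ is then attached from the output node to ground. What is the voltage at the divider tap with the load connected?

The load sits in parallel with R_B: R_B‖R_L = (2.03 × 11.7) / (2.03 + 11.7) = 1.730 kΩ.
V_out = 18.2 × 1.730 / (6.80 + 1.730) = 18.2 × 1.730/8.530 = 3.69 V.

V_out ≈ 3.69 V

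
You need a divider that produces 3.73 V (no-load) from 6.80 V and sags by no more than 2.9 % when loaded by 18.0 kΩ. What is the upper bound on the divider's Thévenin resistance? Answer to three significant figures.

Loading drop = R_th/(R_th + R_L) ≤ 0.0290, so R_th ≤ R_L · ε/(1−ε) = 18.0 kΩ × 0.0290/0.9710 = 538 Ω.
(Any R1, R2 with R2/(R1+R2) = 0.549 and R1‖R2 ≤ 538 Ω will meet the spec.)

R_th ≤ 538 Ω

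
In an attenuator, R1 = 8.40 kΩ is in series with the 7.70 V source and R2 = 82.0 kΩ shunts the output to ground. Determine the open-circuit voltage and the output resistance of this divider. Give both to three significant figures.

V_th is the open-circuit tap voltage: 7.70 × 82.0/(8.40 + 82.0) = 6.98 V.
With the supply zeroed, R1 and R2 appear in parallel from the tap: R_th = R1‖R2 = (8.40 × 82.0)/90.40 = 7.62 kΩ.

V_th = 6.98 V, R_th = 7.62 kΩ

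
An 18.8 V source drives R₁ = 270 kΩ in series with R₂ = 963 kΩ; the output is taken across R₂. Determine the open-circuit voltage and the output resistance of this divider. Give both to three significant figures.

V_th is the open-circuit tap voltage: 18.8 × 963/(270 + 963) = 14.7 V.
With the supply zeroed, R₁ and R₂ appear in parallel from the tap: R_th = R₁‖R₂ = (270 × 963)/1233 = 211 kΩ.

V_th = 14.7 V, R_th = 211 kΩ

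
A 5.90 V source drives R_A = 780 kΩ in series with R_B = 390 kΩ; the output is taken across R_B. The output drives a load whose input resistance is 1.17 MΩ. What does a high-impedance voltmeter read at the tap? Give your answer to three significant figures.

The load sits in parallel with R_B: R_B‖R_L = (390 × 1170) / (390 + 1170) = 292.5 kΩ.
V_out = 5.90 × 292.5 / (780 + 292.5) = 5.90 × 292.5/1072 = 1.61 V.
(Unloaded it would have been 1.97 V.)

V_out ≈ 1.61 V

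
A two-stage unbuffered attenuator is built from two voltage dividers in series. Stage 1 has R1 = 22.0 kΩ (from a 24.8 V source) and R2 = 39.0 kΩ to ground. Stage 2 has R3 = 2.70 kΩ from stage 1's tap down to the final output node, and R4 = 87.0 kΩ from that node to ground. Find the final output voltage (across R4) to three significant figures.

Stage 2 presents R3+R4 = 89.70 kΩ as a load on stage 1's tap.
Stage 1's lower leg becomes R2‖(R3+R4) = 27.18 kΩ, so V_mid = 24.8 × 27.18/49.18 = 13.71 V.
Stage 2 is itself unloaded: V_out = V_mid × R4/(R3+R4) = 13.71 × 87.0/89.70 = 13.3 V.

V_out ≈ 13.3 V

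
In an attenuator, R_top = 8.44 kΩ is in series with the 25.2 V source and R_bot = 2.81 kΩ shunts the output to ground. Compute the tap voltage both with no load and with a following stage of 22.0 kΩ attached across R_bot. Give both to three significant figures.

Unloaded: 6.29 V; loaded: 5.74 V

Open-circuit: V = 25.2 × 2.81/(8.44 + 2.81) = 6.29 V.
With the load, R_bot becomes R_bot‖R_L = 2.492 kΩ, so V = 25.2 × 2.492/10.93 = 5.74 V.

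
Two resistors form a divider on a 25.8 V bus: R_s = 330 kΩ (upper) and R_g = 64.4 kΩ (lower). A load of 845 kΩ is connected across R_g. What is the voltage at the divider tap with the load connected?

The load sits in parallel with R_g: R_g‖R_L = (64.4 × 845) / (64.4 + 845) = 59.84 kΩ.
V_out = 25.8 × 59.84 / (330 + 59.84) = 25.8 × 59.84/389.8 = 3.96 V.

V_out ≈ 3.96 V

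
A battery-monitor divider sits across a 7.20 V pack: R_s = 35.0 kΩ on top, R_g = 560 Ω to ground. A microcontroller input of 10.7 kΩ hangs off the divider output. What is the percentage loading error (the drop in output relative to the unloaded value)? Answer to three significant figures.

The divider's output (Thévenin) resistance is R_s‖R_g = 551.2 Ω.
Fractional drop under load = R_th/(R_th + R_L) = 551.2 / (551.2 + 10700) = 0.04899.
So the output falls by 4.90 %.

4.90 %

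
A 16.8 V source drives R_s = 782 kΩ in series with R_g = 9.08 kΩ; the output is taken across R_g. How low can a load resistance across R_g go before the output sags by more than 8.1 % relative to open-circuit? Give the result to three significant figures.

R_L(min) ≈ 102 kΩ

Output resistance R_th = R_s‖R_g = (782 × 9.08)/791.1 = 8.976 kΩ.
The fractional drop is R_th/(R_th + R_L); requiring this ≤ 0.0810 gives R_L ≥ R_th(1/0.0810 − 1) = 8.976 × 11.35 = 102 kΩ.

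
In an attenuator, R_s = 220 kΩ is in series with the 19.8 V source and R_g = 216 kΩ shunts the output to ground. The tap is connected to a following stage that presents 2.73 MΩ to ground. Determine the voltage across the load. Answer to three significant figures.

V_out ≈ 9.43 V

The load sits in parallel with R_g: R_g‖R_L = (216 × 2730) / (216 + 2730) = 200.2 kΩ.
V_out = 19.8 × 200.2 / (220 + 200.2) = 19.8 × 200.2/420.2 = 9.43 V.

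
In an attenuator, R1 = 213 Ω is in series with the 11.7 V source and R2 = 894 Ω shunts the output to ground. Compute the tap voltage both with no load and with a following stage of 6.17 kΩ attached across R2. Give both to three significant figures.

Open-circuit: V = 11.7 × 894/(213 + 894) = 9.45 V.
With the load, R2 becomes R2‖R_L = 780.9 Ω, so V = 11.7 × 780.9/993.9 = 9.19 V.

Unloaded: 9.45 V; loaded: 9.19 V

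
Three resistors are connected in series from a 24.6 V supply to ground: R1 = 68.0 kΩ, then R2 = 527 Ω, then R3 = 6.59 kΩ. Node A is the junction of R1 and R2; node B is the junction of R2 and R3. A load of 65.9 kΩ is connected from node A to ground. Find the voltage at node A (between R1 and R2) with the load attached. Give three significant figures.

Below node A the series string R2+R3 = 7117 Ω sits in parallel with the 65900 Ω load: 6423 Ω.
V_A = 24.6 × 6423/(68000 + 6423) = 2.12 V.

V ≈ 2.12 V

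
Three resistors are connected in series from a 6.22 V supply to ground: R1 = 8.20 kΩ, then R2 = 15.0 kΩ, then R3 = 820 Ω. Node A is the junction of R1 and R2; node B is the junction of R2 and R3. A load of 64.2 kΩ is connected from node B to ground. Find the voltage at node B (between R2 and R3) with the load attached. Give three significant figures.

V ≈ 0.210 V

At node B, R3 is in parallel with the load: R3‖R_L = 809.7 Ω.
Below node A the resistance is R2 + (R3‖R_L) = 15810 Ω, so V_A = 6.22 × 15810/24010 = 4.096 V.
Then V_B = V_A × (R3‖R_L)/(R2 + R3‖R_L) = 4.096 × 809.7/15810 = 0.210 V.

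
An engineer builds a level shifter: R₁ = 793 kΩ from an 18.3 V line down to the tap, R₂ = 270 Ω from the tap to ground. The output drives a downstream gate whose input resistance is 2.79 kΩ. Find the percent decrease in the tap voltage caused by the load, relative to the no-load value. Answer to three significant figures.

8.82 %

The divider's output (Thévenin) resistance is R₁‖R₂ = 269.9 Ω.
Fractional drop under load = R_th/(R_th + R_L) = 269.9 / (269.9 + 2790) = 0.08821.
So the output falls by 8.82 %.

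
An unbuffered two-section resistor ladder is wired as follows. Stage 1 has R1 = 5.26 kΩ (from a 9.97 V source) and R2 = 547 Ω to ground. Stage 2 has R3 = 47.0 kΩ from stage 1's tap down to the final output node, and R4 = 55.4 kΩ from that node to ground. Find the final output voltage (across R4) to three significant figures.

V_out ≈ 0.506 V

Stage 2 presents R3+R4 = 102400 Ω as a load on stage 1's tap.
Stage 1's lower leg becomes R2‖(R3+R4) = 544.1 Ω, so V_mid = 9.97 × 544.1/5804 = 0.9346 V.
Stage 2 is itself unloaded: V_out = V_mid × R4/(R3+R4) = 0.9346 × 55400/102400 = 0.506 V.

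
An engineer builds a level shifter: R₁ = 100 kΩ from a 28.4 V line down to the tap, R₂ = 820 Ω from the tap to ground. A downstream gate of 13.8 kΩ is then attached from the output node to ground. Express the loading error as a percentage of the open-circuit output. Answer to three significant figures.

5.57 %

The divider's output (Thévenin) resistance is R₁‖R₂ = 813.3 Ω.
Fractional drop under load = R_th/(R_th + R_L) = 813.3 / (813.3 + 13800) = 0.05566.
So the output falls by 5.57 %.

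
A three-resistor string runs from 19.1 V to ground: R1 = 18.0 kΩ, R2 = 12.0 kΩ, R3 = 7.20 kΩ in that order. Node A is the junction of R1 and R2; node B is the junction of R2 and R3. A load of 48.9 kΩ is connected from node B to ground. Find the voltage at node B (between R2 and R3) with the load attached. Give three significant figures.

V ≈ 3.30 V

At node B, R3 is in parallel with the load: R3‖R_L = 6.276 kΩ.
Below node A the resistance is R2 + (R3‖R_L) = 18.28 kΩ, so V_A = 19.1 × 18.28/36.28 = 9.623 V.
Then V_B = V_A × (R3‖R_L)/(R2 + R3‖R_L) = 9.623 × 6.276/18.28 = 3.30 V.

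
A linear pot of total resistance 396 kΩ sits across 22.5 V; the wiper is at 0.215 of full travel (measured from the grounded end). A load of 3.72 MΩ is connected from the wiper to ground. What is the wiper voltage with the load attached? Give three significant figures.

V ≈ 4.75 V

The wiper splits the pot into (1−α)R = 310.9 kΩ above and αR = 85.14 kΩ below.
Lower section ‖ load = 83.23 kΩ.
V_wiper = 22.5 × 83.23/(310.9 + 83.23) = 4.75 V.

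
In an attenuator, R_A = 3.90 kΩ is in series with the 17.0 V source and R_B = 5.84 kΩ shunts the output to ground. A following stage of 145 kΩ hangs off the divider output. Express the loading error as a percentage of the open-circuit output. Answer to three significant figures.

The divider's output (Thévenin) resistance is R_A‖R_B = 2.338 kΩ.
Fractional drop under load = R_th/(R_th + R_L) = 2.338 / (2.338 + 145) = 0.01587.
So the output falls by 1.59 %.

1.59 %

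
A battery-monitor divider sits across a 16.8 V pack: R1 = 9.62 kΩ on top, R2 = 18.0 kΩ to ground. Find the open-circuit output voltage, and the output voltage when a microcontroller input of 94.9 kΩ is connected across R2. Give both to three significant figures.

Unloaded: 10.9 V; loaded: 10.3 V

Open-circuit: V = 16.8 × 18.0/(9.62 + 18.0) = 10.9 V.
With the load, R2 becomes R2‖R_L = 15.13 kΩ, so V = 16.8 × 15.13/24.75 = 10.3 V.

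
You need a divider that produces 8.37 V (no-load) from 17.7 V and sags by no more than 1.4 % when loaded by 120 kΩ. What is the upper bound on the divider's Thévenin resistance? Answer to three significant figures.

Loading drop = R_th/(R_th + R_L) ≤ 0.0140, so R_th ≤ R_L · ε/(1−ε) = 120 kΩ × 0.0140/0.9860 = 1.70 kΩ.
(Any R1, R2 with R2/(R1+R2) = 0.473 and R1‖R2 ≤ 1.70 kΩ will meet the spec.)

R_th ≤ 1.70 kΩ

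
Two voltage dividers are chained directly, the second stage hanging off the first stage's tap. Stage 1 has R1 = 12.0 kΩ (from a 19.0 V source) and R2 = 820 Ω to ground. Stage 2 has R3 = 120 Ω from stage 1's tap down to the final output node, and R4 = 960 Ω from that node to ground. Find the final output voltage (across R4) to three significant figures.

Stage 2 presents R3+R4 = 1080 Ω as a load on stage 1's tap.
Stage 1's lower leg becomes R2‖(R3+R4) = 466.1 Ω, so V_mid = 19.0 × 466.1/12470 = 0.7104 V.
Stage 2 is itself unloaded: V_out = V_mid × R4/(R3+R4) = 0.7104 × 960/1080 = 0.631 V.

V_out ≈ 0.631 V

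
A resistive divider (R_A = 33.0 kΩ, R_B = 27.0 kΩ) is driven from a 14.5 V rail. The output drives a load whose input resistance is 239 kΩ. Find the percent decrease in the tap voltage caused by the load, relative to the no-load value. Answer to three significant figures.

The divider's output (Thévenin) resistance is R_A‖R_B = 14.85 kΩ.
Fractional drop under load = R_th/(R_th + R_L) = 14.85 / (14.85 + 239) = 0.05850.
So the output falls by 5.85 %.

5.85 %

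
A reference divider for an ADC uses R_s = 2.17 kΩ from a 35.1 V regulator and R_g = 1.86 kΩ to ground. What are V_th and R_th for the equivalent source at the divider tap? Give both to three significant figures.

V_th = 16.2 V, R_th = 1.00 kΩ

V_th is the open-circuit tap voltage: 35.1 × 1.86/(2.17 + 1.86) = 16.2 V.
With the supply zeroed, R_s and R_g appear in parallel from the tap: R_th = R_s‖R_g = (2.17 × 1.86)/4.030 = 1.00 kΩ.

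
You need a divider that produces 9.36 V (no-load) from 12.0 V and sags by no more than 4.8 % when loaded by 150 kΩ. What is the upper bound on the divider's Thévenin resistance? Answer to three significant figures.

Loading drop = R_th/(R_th + R_L) ≤ 0.0480, so R_th ≤ R_L · ε/(1−ε) = 150 kΩ × 0.0480/0.9520 = 7.56 kΩ.
(Any R1, R2 with R2/(R1+R2) = 0.780 and R1‖R2 ≤ 7.56 kΩ will meet the spec.)

R_th ≤ 7.56 kΩ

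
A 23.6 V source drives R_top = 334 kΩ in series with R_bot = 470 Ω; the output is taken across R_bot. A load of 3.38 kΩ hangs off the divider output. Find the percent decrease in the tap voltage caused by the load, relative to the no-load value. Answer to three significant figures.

The divider's output (Thévenin) resistance is R_top‖R_bot = 469.3 Ω.
Fractional drop under load = R_th/(R_th + R_L) = 469.3 / (469.3 + 3380) = 0.1219.
So the output falls by 12.2 %.

12.2 %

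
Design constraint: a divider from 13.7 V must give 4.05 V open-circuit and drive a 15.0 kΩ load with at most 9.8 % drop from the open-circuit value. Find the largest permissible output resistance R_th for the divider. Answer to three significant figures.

Loading drop = R_th/(R_th + R_L) ≤ 0.0980, so R_th ≤ R_L · ε/(1−ε) = 15.0 kΩ × 0.0980/0.9020 = 1.63 kΩ.

R_th ≤ 1.63 kΩ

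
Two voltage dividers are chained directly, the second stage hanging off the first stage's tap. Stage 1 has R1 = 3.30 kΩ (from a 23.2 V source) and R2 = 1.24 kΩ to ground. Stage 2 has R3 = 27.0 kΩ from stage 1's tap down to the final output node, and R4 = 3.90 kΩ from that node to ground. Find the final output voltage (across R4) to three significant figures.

V_out ≈ 0.777 V

Stage 2 presents R3+R4 = 30.90 kΩ as a load on stage 1's tap.
Stage 1's lower leg becomes R2‖(R3+R4) = 1.192 kΩ, so V_mid = 23.2 × 1.192/4.492 = 6.157 V.
Stage 2 is itself unloaded: V_out = V_mid × R4/(R3+R4) = 6.157 × 3.90/30.90 = 0.777 V.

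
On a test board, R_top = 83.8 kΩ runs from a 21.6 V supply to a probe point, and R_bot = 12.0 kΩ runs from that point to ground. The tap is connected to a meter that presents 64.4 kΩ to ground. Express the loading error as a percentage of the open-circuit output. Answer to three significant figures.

The divider's output (Thévenin) resistance is R_top‖R_bot = 10.50 kΩ.
Fractional drop under load = R_th/(R_th + R_L) = 10.50 / (10.50 + 64.4) = 0.1402.
So the output falls by 14.0 %.

14.0 %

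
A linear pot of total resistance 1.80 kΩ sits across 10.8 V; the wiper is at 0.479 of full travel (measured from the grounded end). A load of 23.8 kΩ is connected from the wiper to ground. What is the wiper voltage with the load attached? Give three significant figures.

V ≈ 5.08 V

The wiper splits the pot into (1−α)R = 937.8 Ω above and αR = 862.2 Ω below.
Lower section ‖ load = 832.1 Ω.
V_wiper = 10.8 × 832.1/(937.8 + 832.1) = 5.08 V.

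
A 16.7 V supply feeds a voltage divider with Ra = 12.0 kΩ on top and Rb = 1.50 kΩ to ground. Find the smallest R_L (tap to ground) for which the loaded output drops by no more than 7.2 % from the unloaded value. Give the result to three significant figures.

Output resistance R_th = Ra‖Rb = (12.0 × 1.50)/13.50 = 1.333 kΩ.
The fractional drop is R_th/(R_th + R_L); requiring this ≤ 0.0720 gives R_L ≥ R_th(1/0.0720 − 1) = 1.333 × 12.89 = 17.2 kΩ.

R_L(min) ≈ 17.2 kΩ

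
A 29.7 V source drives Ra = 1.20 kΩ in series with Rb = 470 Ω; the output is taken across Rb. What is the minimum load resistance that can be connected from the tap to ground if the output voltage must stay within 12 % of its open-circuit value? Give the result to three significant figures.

R_L(min) ≈ 2.48 kΩ

Output resistance R_th = Ra‖Rb = (1200 × 470)/1670 = 337.7 Ω.
The fractional drop is R_th/(R_th + R_L); requiring this ≤ 0.120 gives R_L ≥ R_th(1/0.120 − 1) = 337.7 × 7.333 = 2.48 kΩ.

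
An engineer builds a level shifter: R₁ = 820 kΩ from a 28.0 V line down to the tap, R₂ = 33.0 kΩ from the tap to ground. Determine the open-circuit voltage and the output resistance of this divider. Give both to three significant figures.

V_th = 1.08 V, R_th = 31.7 kΩ

V_th is the open-circuit tap voltage: 28.0 × 33.0/(820 + 33.0) = 1.08 V.
With the supply zeroed, R₁ and R₂ appear in parallel from the tap: R_th = R₁‖R₂ = (820 × 33.0)/853.0 = 31.7 kΩ.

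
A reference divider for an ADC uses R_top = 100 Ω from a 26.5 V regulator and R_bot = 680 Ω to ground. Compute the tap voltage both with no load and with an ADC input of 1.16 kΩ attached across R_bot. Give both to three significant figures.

Open-circuit: V = 26.5 × 680/(100 + 680) = 23.1 V.
With the load, R_bot becomes R_bot‖R_L = 428.7 Ω, so V = 26.5 × 428.7/528.7 = 21.5 V.

Unloaded: 23.1 V; loaded: 21.5 V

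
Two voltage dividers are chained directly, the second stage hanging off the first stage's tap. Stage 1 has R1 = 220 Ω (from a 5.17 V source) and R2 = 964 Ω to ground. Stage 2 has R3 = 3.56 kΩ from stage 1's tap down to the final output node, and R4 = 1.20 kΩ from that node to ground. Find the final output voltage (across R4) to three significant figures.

Stage 2 presents R3+R4 = 4760 Ω as a load on stage 1's tap.
Stage 1's lower leg becomes R2‖(R3+R4) = 801.6 Ω, so V_mid = 5.17 × 801.6/1022 = 4.057 V.
Stage 2 is itself unloaded: V_out = V_mid × R4/(R3+R4) = 4.057 × 1200/4760 = 1.02 V.

V_out ≈ 1.02 V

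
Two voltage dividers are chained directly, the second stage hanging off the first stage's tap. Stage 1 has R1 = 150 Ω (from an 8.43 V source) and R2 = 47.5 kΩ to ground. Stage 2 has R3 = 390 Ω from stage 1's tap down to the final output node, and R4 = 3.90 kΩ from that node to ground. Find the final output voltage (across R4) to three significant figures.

Stage 2 presents R3+R4 = 4290 Ω as a load on stage 1's tap.
Stage 1's lower leg becomes R2‖(R3+R4) = 3935 Ω, so V_mid = 8.43 × 3935/4085 = 8.120 V.
Stage 2 is itself unloaded: V_out = V_mid × R4/(R3+R4) = 8.120 × 3900/4290 = 7.38 V.

V_out ≈ 7.38 V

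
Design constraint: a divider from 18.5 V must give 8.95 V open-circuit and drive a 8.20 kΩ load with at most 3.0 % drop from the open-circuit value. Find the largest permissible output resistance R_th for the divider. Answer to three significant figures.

Loading drop = R_th/(R_th + R_L) ≤ 0.0300, so R_th ≤ R_L · ε/(1−ε) = 8.20 kΩ × 0.0300/0.9700 = 254 Ω.

R_th ≤ 254 Ω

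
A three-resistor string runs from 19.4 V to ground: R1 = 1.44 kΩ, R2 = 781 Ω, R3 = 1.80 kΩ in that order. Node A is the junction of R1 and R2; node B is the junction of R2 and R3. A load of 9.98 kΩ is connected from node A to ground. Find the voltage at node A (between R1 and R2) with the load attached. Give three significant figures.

V ≈ 11.4 V

Below node A the series string R2+R3 = 2581 Ω sits in parallel with the 9980 Ω load: 2051 Ω.
V_A = 19.4 × 2051/(1440 + 2051) = 11.4 V.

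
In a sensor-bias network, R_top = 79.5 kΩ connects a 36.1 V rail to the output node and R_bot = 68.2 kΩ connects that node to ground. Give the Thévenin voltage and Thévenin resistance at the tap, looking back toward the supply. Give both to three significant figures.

V_th is the open-circuit tap voltage: 36.1 × 68.2/(79.5 + 68.2) = 16.7 V.
With the supply zeroed, R_top and R_bot appear in parallel from the tap: R_th = R_top‖R_bot = (79.5 × 68.2)/147.7 = 36.7 kΩ.

V_th = 16.7 V, R_th = 36.7 kΩ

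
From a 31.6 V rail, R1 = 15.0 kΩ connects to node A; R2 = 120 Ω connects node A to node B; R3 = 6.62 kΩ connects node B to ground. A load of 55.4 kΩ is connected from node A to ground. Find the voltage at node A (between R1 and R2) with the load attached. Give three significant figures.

Below node A the series string R2+R3 = 6740 Ω sits in parallel with the 55400 Ω load: 6009 Ω.
V_A = 31.6 × 6009/(15000 + 6009) = 9.04 V.

V ≈ 9.04 V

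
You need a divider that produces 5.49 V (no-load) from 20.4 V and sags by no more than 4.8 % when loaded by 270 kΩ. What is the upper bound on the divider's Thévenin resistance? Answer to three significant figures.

Loading drop = R_th/(R_th + R_L) ≤ 0.0480, so R_th ≤ R_L · ε/(1−ε) = 270 kΩ × 0.0480/0.9520 = 13.6 kΩ.

R_th ≤ 13.6 kΩ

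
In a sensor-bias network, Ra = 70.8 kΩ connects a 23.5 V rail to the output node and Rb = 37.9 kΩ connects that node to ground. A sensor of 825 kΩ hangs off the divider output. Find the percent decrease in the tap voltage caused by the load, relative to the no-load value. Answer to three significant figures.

The divider's output (Thévenin) resistance is Ra‖Rb = 24.69 kΩ.
Fractional drop under load = R_th/(R_th + R_L) = 24.69 / (24.69 + 825) = 0.02905.
So the output falls by 2.91 %.

2.91 %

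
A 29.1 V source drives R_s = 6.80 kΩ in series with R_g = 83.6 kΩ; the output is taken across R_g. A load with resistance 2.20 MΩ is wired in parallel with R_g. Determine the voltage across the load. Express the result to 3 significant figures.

V_out ≈ 26.8 V

The load sits in parallel with R_g: R_g‖R_L = (83.6 × 2200) / (83.6 + 2200) = 80.54 kΩ.
V_out = 29.1 × 80.54 / (6.80 + 80.54) = 29.1 × 80.54/87.34 = 26.8 V.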